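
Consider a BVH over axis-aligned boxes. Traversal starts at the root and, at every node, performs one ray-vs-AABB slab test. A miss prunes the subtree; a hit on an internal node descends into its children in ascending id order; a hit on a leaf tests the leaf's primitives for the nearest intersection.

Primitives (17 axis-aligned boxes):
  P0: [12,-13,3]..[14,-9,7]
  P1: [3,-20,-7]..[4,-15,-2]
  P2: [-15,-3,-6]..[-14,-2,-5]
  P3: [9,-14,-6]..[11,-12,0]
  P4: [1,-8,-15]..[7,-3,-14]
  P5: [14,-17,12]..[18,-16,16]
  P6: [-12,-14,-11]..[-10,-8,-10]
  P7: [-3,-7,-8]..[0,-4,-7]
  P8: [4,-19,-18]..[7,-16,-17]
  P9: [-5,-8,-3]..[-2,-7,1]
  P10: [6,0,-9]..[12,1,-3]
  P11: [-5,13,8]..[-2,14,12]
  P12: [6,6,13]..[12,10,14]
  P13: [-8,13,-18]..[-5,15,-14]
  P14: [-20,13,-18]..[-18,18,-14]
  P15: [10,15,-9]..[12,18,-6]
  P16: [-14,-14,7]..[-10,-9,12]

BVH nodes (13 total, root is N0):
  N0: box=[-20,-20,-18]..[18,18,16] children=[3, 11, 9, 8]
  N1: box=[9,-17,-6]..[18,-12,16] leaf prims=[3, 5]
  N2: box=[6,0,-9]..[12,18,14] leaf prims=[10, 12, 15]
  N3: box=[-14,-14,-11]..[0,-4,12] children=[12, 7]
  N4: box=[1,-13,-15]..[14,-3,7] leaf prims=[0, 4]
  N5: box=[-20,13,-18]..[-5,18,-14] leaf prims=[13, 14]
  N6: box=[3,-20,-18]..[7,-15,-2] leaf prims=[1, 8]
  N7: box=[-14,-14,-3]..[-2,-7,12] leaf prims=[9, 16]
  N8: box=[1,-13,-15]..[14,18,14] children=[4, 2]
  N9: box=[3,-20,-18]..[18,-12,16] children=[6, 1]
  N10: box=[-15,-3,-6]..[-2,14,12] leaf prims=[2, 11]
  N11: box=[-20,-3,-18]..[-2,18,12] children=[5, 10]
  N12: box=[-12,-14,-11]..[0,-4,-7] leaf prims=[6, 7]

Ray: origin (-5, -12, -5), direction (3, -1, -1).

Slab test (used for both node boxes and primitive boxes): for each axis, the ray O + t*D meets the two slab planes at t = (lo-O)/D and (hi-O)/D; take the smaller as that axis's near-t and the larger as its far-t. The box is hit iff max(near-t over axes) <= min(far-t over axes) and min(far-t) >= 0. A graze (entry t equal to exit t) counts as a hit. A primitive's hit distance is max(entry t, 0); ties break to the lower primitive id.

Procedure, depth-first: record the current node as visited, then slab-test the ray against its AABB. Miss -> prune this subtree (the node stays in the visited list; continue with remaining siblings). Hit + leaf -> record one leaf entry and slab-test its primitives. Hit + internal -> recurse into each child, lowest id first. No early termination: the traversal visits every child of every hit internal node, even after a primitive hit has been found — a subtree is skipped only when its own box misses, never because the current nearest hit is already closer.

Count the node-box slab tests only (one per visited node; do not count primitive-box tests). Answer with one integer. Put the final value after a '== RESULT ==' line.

Walk:
N0 x:[-5,23/3] y:[-30,8] z:[-21,13] -> hit [-5,23/3], descend [3, 8, 9, 11]
  N3 x:[-3,5/3] y:[-8,2] z:[-17,6] -> hit [-3,5/3], descend [7, 12]
    N7 x:[-3,1] y:[-5,2] z:[-17,-2] -> miss, prune
    N12 x:[-7/3,5/3] y:[-8,2] z:[2,6] -> miss, prune
  N8 x:[2,19/3] y:[-30,1] z:[-19,10] -> miss, prune
  N9 x:[8/3,23/3] y:[0,8] z:[-21,13] -> hit [8/3,23/3], descend [1, 6]
    N1 x:[14/3,23/3] y:[0,5] z:[-21,1] -> miss, prune
    N6 x:[8/3,4] y:[3,8] z:[-3,13] -> hit [3,4] leaf, test {P1(miss), P8(miss)}
  N11 x:[-5,1] y:[-30,-9] z:[-17,13] -> miss, prune

order=[0, 3, 7, 12, 8, 9, 1, 6, 11]  |boxes|=9  |leaves|=1  hit=miss

== RESULT ==
9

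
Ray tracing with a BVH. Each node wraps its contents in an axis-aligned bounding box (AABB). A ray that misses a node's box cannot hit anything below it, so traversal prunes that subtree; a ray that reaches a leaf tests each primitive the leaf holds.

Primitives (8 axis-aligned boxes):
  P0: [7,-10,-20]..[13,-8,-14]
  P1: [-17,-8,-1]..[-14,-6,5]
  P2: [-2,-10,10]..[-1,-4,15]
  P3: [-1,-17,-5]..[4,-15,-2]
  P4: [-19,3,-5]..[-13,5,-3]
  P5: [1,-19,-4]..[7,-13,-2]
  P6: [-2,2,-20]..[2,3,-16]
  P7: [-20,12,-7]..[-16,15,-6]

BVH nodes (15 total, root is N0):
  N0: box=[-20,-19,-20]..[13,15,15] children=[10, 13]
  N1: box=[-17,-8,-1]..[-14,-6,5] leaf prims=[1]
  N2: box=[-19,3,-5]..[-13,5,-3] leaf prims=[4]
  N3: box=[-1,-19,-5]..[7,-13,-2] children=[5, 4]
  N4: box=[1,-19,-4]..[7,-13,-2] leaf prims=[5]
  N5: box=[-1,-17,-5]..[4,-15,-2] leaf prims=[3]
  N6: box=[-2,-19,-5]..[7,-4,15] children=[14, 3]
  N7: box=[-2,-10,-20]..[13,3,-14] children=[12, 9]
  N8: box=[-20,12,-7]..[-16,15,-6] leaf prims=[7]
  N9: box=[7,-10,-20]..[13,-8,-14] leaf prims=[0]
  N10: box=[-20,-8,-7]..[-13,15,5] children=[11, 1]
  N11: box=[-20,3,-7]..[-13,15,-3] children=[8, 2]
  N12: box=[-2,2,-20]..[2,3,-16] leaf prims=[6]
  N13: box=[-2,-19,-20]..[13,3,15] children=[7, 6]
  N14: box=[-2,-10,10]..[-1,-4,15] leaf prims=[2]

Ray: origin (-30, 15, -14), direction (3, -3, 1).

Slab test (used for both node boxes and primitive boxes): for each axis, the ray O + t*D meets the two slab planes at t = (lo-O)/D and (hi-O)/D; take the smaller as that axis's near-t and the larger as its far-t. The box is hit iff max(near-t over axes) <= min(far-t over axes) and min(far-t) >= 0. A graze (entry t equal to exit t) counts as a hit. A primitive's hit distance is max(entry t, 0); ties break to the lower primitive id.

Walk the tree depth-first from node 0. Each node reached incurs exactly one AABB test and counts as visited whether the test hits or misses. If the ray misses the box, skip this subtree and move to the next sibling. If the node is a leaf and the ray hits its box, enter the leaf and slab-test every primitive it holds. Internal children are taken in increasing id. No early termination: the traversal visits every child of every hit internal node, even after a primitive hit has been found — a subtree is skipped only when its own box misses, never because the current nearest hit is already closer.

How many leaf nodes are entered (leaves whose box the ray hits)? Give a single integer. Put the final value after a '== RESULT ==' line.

Traverse from the root:
N0 x:[10/3,43/3] y:[0,34/3] z:[-6,29] -> hit [10/3,34/3], descend [10, 13]
  N10 x:[10/3,17/3] y:[0,23/3] z:[7,19] -> miss, prune
  N13 x:[28/3,43/3] y:[4,34/3] z:[-6,29] -> hit [28/3,34/3], descend [6, 7]
    N6 x:[28/3,37/3] y:[19/3,34/3] z:[9,29] -> hit [28/3,34/3], descend [3, 14]
      N3 x:[29/3,37/3] y:[28/3,34/3] z:[9,12] -> hit [29/3,34/3], descend [4, 5]
        N4 x:[31/3,37/3] y:[28/3,34/3] z:[10,12] -> hit [31/3,34/3] leaf, test {P5@t=31/3}
        N5 x:[29/3,34/3] y:[10,32/3] z:[9,12] -> hit [10,32/3] leaf, test {P3@t=10}
      N14 x:[28/3,29/3] y:[19/3,25/3] z:[24,29] -> miss, prune
    N7 x:[28/3,43/3] y:[4,25/3] z:[-6,0] -> miss, prune

Visited [0, 10, 13, 6, 3, 4, 5, 14, 7]. Tests: 9 box, 2 leaf. Nearest: P3.

== RESULT ==
2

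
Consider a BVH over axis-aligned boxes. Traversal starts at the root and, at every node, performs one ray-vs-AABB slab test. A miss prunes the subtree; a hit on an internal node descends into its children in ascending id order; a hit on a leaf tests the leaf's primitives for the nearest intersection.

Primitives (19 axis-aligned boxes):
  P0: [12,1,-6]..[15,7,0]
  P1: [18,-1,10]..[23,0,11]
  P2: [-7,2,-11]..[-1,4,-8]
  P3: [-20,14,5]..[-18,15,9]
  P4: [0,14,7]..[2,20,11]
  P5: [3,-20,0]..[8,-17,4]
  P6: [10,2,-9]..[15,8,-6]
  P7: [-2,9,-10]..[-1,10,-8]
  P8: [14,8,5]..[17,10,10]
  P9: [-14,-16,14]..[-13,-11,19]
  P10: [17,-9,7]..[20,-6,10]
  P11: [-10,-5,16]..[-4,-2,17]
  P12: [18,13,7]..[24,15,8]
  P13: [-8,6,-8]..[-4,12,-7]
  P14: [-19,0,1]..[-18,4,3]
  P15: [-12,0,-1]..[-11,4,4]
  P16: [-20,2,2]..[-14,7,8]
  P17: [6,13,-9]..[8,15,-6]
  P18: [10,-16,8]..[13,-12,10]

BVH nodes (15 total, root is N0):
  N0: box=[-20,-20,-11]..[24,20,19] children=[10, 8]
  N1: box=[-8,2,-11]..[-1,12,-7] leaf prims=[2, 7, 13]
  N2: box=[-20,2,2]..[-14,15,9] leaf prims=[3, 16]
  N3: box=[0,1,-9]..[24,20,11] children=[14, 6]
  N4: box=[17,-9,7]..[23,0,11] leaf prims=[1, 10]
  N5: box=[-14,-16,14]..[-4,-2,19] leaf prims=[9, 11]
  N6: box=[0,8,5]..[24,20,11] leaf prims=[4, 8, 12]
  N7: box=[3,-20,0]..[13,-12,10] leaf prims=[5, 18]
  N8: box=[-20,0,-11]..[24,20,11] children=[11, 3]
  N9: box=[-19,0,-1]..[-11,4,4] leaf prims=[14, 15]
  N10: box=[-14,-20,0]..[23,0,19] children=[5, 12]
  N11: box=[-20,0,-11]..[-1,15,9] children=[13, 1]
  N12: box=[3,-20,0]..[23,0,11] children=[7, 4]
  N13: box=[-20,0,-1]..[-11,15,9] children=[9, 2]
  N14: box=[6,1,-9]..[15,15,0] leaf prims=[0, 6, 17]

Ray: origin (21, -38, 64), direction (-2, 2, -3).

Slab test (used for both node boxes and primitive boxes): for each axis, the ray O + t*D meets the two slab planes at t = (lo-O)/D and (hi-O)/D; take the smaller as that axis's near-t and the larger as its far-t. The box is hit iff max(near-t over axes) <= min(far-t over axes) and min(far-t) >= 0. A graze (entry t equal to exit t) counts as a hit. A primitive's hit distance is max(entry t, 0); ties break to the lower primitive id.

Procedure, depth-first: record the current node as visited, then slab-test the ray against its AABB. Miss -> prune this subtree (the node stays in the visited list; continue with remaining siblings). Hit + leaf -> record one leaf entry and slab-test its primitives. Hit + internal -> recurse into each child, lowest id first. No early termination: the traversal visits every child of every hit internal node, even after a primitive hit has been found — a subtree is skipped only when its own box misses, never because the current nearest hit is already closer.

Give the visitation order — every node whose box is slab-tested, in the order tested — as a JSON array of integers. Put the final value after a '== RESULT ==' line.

Trace the traversal:
N0 x:[-3/2,41/2] y:[9,29] z:[15,25] -> hit [15,41/2], descend [8, 10]
  N8 x:[-3/2,41/2] y:[19,29] z:[53/3,25] -> hit [19,41/2], descend [3, 11]
    N3 x:[-3/2,21/2] y:[39/2,29] z:[53/3,73/3] -> miss, prune
    N11 x:[11,41/2] y:[19,53/2] z:[55/3,25] -> hit [19,41/2], descend [1, 13]
      N1 x:[11,29/2] y:[20,25] z:[71/3,25] -> miss, prune
      N13 x:[16,41/2] y:[19,53/2] z:[55/3,65/3] -> hit [19,41/2], descend [2, 9]
        N2 x:[35/2,41/2] y:[20,53/2] z:[55/3,62/3] -> hit [20,41/2] leaf, test {P3(miss), P16@t=20}
        N9 x:[16,20] y:[19,21] z:[20,65/3] -> hit [20,20] leaf, test {P14(miss), P15(miss)}
  N10 x:[-1,35/2] y:[9,19] z:[15,64/3] -> hit [15,35/2], descend [5, 12]
    N5 x:[25/2,35/2] y:[11,18] z:[15,50/3] -> hit [15,50/3] leaf, test {P9(miss), P11(miss)}
    N12 x:[-1,9] y:[9,19] z:[53/3,64/3] -> miss, prune

11 AABB tests over nodes [0, 8, 3, 11, 1, 13, 2, 9, 10, 5, 12]; 3 leaves entered; closest P16.

== RESULT ==
[0, 8, 3, 11, 1, 13, 2, 9, 10, 5, 12]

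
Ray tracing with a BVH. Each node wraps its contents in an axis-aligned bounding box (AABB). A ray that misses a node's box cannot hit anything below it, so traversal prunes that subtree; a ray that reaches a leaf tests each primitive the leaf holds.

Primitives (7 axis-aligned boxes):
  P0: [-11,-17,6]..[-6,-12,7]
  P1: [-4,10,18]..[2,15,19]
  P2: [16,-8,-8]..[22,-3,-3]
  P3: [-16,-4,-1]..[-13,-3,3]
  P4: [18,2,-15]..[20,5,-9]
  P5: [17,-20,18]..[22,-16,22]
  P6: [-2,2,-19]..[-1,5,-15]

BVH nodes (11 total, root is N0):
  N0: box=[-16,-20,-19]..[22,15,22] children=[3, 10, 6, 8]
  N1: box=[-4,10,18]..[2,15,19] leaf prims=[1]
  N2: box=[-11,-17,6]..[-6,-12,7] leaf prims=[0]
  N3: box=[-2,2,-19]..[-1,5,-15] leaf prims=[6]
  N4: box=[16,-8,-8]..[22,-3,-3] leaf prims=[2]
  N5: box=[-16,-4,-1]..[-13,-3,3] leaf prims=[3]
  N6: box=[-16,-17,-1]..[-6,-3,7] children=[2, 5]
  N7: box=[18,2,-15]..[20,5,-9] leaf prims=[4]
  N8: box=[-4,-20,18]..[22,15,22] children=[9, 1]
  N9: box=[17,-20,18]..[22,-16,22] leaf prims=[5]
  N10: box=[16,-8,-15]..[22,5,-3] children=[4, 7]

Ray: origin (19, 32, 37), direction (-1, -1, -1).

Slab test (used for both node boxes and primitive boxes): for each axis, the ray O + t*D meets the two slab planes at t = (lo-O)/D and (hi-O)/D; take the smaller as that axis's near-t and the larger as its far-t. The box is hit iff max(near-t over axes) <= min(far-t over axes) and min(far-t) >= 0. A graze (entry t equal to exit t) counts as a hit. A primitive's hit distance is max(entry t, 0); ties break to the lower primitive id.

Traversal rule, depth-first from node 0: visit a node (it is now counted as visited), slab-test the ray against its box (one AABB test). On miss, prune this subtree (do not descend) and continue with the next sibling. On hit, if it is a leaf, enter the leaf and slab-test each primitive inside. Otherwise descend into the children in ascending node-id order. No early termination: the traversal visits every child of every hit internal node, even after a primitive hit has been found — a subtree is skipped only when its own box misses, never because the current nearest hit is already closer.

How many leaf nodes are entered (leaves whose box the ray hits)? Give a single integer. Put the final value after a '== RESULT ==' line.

Traverse from the root:
N0 x:[-3,35] y:[17,52] z:[15,56] -> hit [17,35], descend [3, 6, 8, 10]
  N3 x:[20,21] y:[27,30] z:[52,56] -> miss, prune
  N6 x:[25,35] y:[35,49] z:[30,38] -> hit [35,35], descend [2, 5]
    N2 x:[25,30] y:[44,49] z:[30,31] -> miss, prune
    N5 x:[32,35] y:[35,36] z:[34,38] -> hit [35,35] leaf, test {P3@t=35}
  N8 x:[-3,23] y:[17,52] z:[15,19] -> hit [17,19], descend [1, 9]
    N1 x:[17,23] y:[17,22] z:[18,19] -> hit [18,19] leaf, test {P1@t=18}
    N9 x:[-3,2] y:[48,52] z:[15,19] -> miss, prune
  N10 x:[-3,3] y:[27,40] z:[40,52] -> miss, prune

9 AABB tests over nodes [0, 3, 6, 2, 5, 8, 1, 9, 10]; 2 leaves entered; closest P1.

== RESULT ==
2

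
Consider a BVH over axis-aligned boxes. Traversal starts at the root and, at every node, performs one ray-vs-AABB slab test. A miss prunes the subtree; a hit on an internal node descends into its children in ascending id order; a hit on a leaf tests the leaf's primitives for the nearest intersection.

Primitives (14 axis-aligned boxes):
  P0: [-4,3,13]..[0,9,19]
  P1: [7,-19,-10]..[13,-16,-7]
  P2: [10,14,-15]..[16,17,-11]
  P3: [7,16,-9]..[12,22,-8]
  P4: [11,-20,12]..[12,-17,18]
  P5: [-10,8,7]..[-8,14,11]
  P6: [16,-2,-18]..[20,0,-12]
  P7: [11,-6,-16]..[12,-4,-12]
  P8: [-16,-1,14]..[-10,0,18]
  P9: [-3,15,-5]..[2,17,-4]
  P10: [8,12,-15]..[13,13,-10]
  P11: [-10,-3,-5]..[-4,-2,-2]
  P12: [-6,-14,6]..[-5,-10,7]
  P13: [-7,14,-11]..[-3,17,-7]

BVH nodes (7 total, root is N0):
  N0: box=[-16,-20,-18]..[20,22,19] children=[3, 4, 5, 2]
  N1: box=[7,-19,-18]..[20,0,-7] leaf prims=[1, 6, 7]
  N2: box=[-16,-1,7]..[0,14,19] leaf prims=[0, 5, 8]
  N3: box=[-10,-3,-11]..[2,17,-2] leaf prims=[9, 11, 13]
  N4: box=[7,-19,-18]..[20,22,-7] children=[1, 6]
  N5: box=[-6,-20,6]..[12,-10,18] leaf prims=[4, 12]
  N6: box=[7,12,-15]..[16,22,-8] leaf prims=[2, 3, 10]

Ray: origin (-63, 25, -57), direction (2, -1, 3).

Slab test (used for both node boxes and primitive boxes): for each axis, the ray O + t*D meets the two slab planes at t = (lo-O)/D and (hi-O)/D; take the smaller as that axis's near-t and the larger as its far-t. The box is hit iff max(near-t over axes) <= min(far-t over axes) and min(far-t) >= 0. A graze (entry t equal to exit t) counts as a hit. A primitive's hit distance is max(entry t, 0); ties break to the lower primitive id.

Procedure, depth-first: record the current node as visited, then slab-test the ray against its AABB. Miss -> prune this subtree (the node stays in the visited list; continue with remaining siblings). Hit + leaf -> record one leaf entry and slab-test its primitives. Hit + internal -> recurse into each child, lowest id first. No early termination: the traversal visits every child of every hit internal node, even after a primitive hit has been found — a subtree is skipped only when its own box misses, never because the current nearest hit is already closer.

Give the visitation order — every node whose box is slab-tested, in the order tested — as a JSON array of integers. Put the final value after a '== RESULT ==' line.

Traverse from the root:
N0 x:[47/2,83/2] y:[3,45] z:[13,76/3] -> hit [47/2,76/3], descend [2, 3, 4, 5]
  N2 x:[47/2,63/2] y:[11,26] z:[64/3,76/3] -> hit [47/2,76/3] leaf, test {P0(miss), P5(miss), P8@t=25}
  N3 x:[53/2,65/2] y:[8,28] z:[46/3,55/3] -> miss, prune
  N4 x:[35,83/2] y:[3,44] z:[13,50/3] -> miss, prune
  N5 x:[57/2,75/2] y:[35,45] z:[21,25] -> miss, prune

5 AABB tests over nodes [0, 2, 3, 4, 5]; 1 leaf entered; closest P8.

== RESULT ==
[0, 2, 3, 4, 5]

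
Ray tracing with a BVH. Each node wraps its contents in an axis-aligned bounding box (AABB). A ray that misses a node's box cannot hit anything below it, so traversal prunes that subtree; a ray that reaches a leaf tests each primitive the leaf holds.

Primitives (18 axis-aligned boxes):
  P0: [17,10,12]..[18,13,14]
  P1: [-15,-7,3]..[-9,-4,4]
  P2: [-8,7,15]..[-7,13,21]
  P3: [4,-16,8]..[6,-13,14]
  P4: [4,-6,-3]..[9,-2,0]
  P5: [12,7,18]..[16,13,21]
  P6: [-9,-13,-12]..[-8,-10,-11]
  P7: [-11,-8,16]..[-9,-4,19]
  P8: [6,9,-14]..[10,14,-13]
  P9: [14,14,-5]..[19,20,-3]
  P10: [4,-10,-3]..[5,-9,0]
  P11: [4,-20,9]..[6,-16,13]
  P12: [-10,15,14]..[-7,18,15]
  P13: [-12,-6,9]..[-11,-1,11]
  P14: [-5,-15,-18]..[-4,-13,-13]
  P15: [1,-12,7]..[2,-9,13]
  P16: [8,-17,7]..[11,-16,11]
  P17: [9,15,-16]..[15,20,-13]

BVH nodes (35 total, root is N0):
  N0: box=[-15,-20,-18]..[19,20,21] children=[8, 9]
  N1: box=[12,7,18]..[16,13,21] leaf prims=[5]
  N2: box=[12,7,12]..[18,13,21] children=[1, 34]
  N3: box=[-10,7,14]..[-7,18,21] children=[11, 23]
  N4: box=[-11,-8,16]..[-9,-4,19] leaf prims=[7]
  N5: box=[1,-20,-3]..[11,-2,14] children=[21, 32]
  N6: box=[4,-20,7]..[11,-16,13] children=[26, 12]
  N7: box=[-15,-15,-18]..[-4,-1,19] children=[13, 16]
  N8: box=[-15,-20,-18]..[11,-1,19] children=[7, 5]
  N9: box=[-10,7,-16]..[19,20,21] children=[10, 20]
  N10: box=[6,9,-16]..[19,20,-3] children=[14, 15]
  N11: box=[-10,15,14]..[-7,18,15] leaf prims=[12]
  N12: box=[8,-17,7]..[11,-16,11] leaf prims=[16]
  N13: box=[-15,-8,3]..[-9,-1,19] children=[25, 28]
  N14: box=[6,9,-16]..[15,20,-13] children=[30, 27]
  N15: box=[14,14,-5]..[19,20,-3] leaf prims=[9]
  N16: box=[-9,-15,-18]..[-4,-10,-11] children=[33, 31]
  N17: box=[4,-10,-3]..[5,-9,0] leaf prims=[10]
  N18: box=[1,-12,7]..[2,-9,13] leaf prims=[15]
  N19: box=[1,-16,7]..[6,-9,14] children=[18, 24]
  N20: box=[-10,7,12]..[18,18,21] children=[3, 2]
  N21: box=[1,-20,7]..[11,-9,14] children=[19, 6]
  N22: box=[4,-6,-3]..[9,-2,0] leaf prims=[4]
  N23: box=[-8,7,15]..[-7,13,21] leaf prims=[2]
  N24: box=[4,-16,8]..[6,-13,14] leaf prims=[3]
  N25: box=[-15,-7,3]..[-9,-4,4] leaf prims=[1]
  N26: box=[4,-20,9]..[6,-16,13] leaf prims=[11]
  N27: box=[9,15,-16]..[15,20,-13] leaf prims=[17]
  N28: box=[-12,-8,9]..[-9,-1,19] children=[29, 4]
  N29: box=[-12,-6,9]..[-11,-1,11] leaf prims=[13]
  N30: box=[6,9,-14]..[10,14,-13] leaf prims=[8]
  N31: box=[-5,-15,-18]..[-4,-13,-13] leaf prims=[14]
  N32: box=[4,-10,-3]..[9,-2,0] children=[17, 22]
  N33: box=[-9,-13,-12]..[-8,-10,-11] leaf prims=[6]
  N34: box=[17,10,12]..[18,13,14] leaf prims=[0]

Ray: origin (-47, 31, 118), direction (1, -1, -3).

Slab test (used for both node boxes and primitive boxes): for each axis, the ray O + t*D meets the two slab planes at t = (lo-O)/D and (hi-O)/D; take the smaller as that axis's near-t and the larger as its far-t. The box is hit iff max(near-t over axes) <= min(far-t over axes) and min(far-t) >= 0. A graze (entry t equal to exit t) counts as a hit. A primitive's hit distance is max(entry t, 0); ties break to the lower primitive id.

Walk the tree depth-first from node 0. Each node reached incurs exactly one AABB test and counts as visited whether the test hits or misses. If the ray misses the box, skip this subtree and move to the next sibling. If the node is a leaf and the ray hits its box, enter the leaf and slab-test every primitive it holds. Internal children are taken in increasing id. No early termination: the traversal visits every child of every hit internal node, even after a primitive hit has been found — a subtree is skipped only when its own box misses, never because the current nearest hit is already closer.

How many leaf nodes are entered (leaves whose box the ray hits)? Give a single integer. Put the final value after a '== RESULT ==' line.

Trace the traversal:
N0 x:[32,66] y:[11,51] z:[97/3,136/3] -> hit [97/3,136/3], descend [8, 9]
  N8 x:[32,58] y:[32,51] z:[33,136/3] -> hit [33,136/3], descend [5, 7]
    N5 x:[48,58] y:[33,51] z:[104/3,121/3] -> miss, prune
    N7 x:[32,43] y:[32,46] z:[33,136/3] -> hit [33,43], descend [13, 16]
      N13 x:[32,38] y:[32,39] z:[33,115/3] -> hit [33,38], descend [25, 28]
        N25 x:[32,38] y:[35,38] z:[38,115/3] -> hit [38,38] leaf, test {P1@t=38}
        N28 x:[35,38] y:[32,39] z:[33,109/3] -> hit [35,109/3], descend [4, 29]
          N4 x:[36,38] y:[35,39] z:[33,34] -> miss, prune
          N29 x:[35,36] y:[32,37] z:[107/3,109/3] -> hit [107/3,36] leaf, test {P13@t=107/3}
      N16 x:[38,43] y:[41,46] z:[43,136/3] -> hit [43,43], descend [31, 33]
        N31 x:[42,43] y:[44,46] z:[131/3,136/3] -> miss, prune
        N33 x:[38,39] y:[41,44] z:[43,130/3] -> miss, prune
  N9 x:[37,66] y:[11,24] z:[97/3,134/3] -> miss, prune

13 AABB tests over nodes [0, 8, 5, 7, 13, 25, 28, 4, 29, 16, 31, 33, 9]; 2 leaves entered; closest P13.

== RESULT ==
2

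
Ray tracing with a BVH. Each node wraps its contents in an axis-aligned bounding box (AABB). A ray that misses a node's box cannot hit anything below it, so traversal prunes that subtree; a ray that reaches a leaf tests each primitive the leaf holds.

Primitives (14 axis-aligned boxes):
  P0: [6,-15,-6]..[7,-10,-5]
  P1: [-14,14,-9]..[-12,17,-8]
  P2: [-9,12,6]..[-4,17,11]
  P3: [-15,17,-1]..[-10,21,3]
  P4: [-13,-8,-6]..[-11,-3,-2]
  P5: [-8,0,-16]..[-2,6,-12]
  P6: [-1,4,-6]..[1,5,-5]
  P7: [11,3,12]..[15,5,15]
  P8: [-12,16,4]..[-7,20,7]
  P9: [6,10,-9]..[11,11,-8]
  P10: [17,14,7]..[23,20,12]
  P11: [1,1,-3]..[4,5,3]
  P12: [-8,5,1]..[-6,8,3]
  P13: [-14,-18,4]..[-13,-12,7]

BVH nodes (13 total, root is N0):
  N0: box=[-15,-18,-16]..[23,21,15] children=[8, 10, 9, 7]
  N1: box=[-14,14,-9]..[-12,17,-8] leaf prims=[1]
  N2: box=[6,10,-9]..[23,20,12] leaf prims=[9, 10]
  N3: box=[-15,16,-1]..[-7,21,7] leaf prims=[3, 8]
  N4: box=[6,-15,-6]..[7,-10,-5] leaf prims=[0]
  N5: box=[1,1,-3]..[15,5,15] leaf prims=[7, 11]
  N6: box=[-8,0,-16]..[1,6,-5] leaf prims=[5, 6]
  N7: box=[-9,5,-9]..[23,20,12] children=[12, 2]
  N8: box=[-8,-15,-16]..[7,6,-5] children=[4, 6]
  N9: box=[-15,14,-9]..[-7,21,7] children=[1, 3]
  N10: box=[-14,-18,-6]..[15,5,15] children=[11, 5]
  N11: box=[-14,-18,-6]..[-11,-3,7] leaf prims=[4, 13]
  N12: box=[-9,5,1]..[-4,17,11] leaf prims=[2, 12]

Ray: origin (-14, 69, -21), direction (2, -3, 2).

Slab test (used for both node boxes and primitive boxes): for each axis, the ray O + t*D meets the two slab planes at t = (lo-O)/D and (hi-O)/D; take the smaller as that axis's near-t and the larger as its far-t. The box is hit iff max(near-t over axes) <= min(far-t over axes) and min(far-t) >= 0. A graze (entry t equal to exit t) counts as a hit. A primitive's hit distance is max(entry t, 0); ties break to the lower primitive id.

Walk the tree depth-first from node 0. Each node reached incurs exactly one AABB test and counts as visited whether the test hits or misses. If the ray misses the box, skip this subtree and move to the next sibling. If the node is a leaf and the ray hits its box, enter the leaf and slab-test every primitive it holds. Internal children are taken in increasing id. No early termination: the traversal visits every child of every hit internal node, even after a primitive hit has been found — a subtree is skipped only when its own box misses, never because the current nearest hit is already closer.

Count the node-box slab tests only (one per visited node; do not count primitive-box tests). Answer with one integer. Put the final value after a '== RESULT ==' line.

Traverse from the root:
N0 x:[-1/2,37/2] y:[16,29] z:[5/2,18] -> hit [16,18], descend [7, 8, 9, 10]
  N7 x:[5/2,37/2] y:[49/3,64/3] z:[6,33/2] -> hit [49/3,33/2], descend [2, 12]
    N2 x:[10,37/2] y:[49/3,59/3] z:[6,33/2] -> hit [49/3,33/2] leaf, test {P9(miss), P10@t=49/3}
    N12 x:[5/2,5] y:[52/3,64/3] z:[11,16] -> miss, prune
  N8 x:[3,21/2] y:[21,28] z:[5/2,8] -> miss, prune
  N9 x:[-1/2,7/2] y:[16,55/3] z:[6,14] -> miss, prune
  N10 x:[0,29/2] y:[64/3,29] z:[15/2,18] -> miss, prune

7 AABB tests over nodes [0, 7, 2, 12, 8, 9, 10]; 1 leaf entered; closest P10.

== RESULT ==
7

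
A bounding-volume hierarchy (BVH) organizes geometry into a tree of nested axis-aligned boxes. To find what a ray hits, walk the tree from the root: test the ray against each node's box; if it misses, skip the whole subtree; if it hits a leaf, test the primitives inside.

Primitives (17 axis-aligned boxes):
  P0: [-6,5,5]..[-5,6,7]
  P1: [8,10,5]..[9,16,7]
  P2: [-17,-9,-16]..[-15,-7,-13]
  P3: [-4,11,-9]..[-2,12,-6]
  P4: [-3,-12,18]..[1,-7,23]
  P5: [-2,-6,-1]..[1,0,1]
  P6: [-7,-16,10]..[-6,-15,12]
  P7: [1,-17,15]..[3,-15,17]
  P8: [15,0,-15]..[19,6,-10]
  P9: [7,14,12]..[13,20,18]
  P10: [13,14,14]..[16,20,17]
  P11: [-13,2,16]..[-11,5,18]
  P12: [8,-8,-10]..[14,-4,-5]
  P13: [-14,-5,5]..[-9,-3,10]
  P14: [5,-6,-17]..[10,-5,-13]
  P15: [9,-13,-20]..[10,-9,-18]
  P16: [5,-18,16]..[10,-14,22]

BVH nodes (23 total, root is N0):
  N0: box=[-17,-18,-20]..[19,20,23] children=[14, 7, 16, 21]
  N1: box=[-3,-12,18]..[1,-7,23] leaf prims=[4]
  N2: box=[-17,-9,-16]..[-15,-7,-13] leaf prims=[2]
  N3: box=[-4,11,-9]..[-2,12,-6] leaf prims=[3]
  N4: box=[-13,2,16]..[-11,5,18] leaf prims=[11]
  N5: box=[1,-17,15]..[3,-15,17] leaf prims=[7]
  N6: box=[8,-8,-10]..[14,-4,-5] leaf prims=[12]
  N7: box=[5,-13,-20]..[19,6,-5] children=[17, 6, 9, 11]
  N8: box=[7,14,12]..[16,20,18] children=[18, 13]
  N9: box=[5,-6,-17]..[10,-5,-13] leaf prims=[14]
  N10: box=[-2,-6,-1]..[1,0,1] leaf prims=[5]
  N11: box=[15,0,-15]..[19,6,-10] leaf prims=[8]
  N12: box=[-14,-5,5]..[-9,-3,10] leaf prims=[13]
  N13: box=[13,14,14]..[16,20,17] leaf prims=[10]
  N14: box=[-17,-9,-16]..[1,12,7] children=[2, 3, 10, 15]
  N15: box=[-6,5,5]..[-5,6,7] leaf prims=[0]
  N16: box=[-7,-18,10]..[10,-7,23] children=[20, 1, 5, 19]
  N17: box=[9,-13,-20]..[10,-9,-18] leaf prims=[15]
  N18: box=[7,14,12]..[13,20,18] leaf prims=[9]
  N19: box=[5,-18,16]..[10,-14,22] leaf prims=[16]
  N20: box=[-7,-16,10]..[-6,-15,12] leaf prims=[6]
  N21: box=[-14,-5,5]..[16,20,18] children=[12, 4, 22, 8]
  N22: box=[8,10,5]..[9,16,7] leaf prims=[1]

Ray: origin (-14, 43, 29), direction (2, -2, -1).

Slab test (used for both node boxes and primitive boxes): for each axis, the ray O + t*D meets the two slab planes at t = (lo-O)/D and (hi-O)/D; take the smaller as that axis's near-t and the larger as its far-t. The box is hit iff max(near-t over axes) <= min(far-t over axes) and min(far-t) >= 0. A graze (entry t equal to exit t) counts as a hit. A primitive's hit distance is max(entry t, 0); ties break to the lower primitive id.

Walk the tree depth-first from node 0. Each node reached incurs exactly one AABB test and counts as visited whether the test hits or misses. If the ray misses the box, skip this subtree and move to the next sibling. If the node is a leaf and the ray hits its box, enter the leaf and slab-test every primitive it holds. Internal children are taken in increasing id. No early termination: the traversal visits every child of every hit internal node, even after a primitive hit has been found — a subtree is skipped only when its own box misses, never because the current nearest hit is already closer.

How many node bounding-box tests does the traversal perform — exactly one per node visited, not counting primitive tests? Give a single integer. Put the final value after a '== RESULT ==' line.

Traverse from the root:
N0 x:[-3/2,33/2] y:[23/2,61/2] z:[6,49] -> hit [23/2,33/2], descend [7, 14, 16, 21]
  N7 x:[19/2,33/2] y:[37/2,28] z:[34,49] -> miss, prune
  N14 x:[-3/2,15/2] y:[31/2,26] z:[22,45] -> miss, prune
  N16 x:[7/2,12] y:[25,61/2] z:[6,19] -> miss, prune
  N21 x:[0,15] y:[23/2,24] z:[11,24] -> hit [23/2,15], descend [4, 8, 12, 22]
    N4 x:[1/2,3/2] y:[19,41/2] z:[11,13] -> miss, prune
    N8 x:[21/2,15] y:[23/2,29/2] z:[11,17] -> hit [23/2,29/2], descend [13, 18]
      N13 x:[27/2,15] y:[23/2,29/2] z:[12,15] -> hit [27/2,29/2] leaf, test {P10@t=27/2}
      N18 x:[21/2,27/2] y:[23/2,29/2] z:[11,17] -> hit [23/2,27/2] leaf, test {P9@t=23/2}
    N12 x:[0,5/2] y:[23,24] z:[19,24] -> miss, prune
    N22 x:[11,23/2] y:[27/2,33/2] z:[22,24] -> miss, prune

Summary -> nodes [0, 7, 14, 16, 21, 4, 8, 13, 18, 12, 22]; box-tests=11; leaf-entries=2; first=P9

== RESULT ==
11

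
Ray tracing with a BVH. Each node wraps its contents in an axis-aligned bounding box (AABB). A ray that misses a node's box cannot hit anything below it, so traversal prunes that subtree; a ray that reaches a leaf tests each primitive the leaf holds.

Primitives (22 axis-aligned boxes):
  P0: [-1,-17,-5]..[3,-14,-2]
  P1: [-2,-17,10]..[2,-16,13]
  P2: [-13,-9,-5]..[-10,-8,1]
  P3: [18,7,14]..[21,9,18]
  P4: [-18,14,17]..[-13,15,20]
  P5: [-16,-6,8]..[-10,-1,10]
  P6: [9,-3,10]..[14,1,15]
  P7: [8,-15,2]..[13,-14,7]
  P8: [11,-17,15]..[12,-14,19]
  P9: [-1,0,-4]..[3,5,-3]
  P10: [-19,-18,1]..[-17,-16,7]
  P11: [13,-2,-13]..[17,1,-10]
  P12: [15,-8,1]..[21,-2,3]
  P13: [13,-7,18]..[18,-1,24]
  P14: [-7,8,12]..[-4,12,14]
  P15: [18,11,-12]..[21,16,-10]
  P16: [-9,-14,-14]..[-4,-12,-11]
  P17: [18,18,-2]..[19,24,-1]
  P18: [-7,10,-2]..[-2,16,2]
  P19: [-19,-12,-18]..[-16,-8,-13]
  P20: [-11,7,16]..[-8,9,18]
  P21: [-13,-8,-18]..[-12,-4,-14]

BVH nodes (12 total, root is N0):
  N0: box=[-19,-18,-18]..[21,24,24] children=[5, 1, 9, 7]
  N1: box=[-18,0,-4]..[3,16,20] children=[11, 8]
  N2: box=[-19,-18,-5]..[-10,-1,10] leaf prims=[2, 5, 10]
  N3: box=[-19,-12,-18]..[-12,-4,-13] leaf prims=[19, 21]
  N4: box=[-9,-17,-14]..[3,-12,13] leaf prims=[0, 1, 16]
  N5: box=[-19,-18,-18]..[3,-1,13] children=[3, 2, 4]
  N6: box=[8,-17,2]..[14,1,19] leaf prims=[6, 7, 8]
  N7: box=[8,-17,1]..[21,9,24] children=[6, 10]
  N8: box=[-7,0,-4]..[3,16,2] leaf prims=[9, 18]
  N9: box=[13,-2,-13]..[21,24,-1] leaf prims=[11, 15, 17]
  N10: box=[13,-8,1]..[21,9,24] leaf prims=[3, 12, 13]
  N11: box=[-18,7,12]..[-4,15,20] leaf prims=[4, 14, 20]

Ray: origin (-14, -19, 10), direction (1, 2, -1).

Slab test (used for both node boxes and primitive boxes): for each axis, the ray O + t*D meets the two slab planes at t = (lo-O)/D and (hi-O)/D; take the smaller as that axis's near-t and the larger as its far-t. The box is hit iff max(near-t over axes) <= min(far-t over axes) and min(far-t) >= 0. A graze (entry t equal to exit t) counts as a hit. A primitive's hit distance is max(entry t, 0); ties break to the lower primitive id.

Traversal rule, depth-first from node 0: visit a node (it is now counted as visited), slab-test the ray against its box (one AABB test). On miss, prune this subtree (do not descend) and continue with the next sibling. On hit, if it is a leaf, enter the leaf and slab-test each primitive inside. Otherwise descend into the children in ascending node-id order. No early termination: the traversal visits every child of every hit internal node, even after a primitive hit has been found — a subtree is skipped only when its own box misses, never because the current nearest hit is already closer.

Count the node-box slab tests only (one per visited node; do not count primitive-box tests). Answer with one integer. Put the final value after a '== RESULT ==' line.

Walk:
N0 x:[-5,35] y:[1/2,43/2] z:[-14,28] -> hit [1/2,43/2], descend [1, 5, 7, 9]
  N1 x:[-4,17] y:[19/2,35/2] z:[-10,14] -> hit [19/2,14], descend [8, 11]
    N8 x:[7,17] y:[19/2,35/2] z:[8,14] -> hit [19/2,14] leaf, test {P9(miss), P18(miss)}
    N11 x:[-4,10] y:[13,17] z:[-10,-2] -> miss, prune
  N5 x:[-5,17] y:[1/2,9] z:[-3,28] -> hit [1/2,9], descend [2, 3, 4]
    N2 x:[-5,4] y:[1/2,9] z:[0,15] -> hit [1/2,4] leaf, test {P2(miss), P5(miss), P10(miss)}
    N3 x:[-5,2] y:[7/2,15/2] z:[23,28] -> miss, prune
    N4 x:[5,17] y:[1,7/2] z:[-3,24] -> miss, prune
  N7 x:[22,35] y:[1,14] z:[-14,9] -> miss, prune
  N9 x:[27,35] y:[17/2,43/2] z:[11,23] -> miss, prune

10 AABB tests over nodes [0, 1, 8, 11, 5, 2, 3, 4, 7, 9]; 2 leaves entered; closest miss.

== RESULT ==
10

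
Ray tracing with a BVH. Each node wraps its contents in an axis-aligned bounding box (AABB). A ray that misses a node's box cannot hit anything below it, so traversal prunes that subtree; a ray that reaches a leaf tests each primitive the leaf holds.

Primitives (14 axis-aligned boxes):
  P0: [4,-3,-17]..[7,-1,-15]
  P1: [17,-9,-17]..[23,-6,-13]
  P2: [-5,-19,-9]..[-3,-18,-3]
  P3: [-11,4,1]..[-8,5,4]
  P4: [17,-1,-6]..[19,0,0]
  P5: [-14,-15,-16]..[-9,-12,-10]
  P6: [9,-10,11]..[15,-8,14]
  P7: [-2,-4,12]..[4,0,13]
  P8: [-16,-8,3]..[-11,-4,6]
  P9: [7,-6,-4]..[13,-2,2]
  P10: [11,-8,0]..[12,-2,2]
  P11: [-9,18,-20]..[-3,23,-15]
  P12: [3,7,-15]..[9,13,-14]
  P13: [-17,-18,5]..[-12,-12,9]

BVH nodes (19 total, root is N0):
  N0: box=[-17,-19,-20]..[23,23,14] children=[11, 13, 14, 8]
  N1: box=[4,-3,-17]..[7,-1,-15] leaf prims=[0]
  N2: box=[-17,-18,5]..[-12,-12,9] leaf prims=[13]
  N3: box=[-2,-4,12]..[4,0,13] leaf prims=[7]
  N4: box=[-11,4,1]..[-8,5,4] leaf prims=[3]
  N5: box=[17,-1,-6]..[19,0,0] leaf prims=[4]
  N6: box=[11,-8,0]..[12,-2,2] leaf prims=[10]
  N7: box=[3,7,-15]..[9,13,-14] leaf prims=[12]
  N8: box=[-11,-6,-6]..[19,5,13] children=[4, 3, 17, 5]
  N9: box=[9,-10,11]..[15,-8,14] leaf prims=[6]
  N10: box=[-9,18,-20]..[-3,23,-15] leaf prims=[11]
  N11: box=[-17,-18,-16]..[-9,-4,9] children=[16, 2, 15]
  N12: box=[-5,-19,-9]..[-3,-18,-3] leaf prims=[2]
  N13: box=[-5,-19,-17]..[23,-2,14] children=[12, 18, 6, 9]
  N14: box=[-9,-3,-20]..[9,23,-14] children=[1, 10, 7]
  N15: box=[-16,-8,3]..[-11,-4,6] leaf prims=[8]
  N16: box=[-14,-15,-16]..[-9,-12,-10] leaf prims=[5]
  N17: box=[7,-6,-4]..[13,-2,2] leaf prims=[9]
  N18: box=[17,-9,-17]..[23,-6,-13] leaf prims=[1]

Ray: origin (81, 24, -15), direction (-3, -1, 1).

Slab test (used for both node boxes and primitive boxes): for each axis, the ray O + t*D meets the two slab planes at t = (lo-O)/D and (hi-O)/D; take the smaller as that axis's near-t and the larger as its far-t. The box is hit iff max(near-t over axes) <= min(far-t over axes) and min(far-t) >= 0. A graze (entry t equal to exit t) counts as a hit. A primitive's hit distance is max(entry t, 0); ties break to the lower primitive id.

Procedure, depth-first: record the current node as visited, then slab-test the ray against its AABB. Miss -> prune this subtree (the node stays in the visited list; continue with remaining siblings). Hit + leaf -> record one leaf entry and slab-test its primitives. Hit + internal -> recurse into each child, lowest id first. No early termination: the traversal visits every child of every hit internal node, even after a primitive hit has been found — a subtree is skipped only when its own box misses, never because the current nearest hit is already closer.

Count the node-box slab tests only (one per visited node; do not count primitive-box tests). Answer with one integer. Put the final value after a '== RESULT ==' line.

Walk:
N0 x:[58/3,98/3] y:[1,43] z:[-5,29] -> hit [58/3,29], descend [8, 11, 13, 14]
  N8 x:[62/3,92/3] y:[19,30] z:[9,28] -> hit [62/3,28], descend [3, 4, 5, 17]
    N3 x:[77/3,83/3] y:[24,28] z:[27,28] -> hit [27,83/3] leaf, test {P7@t=27}
    N4 x:[89/3,92/3] y:[19,20] z:[16,19] -> miss, prune
    N5 x:[62/3,64/3] y:[24,25] z:[9,15] -> miss, prune
    N17 x:[68/3,74/3] y:[26,30] z:[11,17] -> miss, prune
  N11 x:[30,98/3] y:[28,42] z:[-1,24] -> miss, prune
  N13 x:[58/3,86/3] y:[26,43] z:[-2,29] -> hit [26,86/3], descend [6, 9, 12, 18]
    N6 x:[23,70/3] y:[26,32] z:[15,17] -> miss, prune
    N9 x:[22,24] y:[32,34] z:[26,29] -> miss, prune
    N12 x:[28,86/3] y:[42,43] z:[6,12] -> miss, prune
    N18 x:[58/3,64/3] y:[30,33] z:[-2,2] -> miss, prune
  N14 x:[24,30] y:[1,27] z:[-5,1] -> miss, prune

Summary -> nodes [0, 8, 3, 4, 5, 17, 11, 13, 6, 9, 12, 18, 14]; box-tests=13; leaf-entries=1; first=P7

== RESULT ==
13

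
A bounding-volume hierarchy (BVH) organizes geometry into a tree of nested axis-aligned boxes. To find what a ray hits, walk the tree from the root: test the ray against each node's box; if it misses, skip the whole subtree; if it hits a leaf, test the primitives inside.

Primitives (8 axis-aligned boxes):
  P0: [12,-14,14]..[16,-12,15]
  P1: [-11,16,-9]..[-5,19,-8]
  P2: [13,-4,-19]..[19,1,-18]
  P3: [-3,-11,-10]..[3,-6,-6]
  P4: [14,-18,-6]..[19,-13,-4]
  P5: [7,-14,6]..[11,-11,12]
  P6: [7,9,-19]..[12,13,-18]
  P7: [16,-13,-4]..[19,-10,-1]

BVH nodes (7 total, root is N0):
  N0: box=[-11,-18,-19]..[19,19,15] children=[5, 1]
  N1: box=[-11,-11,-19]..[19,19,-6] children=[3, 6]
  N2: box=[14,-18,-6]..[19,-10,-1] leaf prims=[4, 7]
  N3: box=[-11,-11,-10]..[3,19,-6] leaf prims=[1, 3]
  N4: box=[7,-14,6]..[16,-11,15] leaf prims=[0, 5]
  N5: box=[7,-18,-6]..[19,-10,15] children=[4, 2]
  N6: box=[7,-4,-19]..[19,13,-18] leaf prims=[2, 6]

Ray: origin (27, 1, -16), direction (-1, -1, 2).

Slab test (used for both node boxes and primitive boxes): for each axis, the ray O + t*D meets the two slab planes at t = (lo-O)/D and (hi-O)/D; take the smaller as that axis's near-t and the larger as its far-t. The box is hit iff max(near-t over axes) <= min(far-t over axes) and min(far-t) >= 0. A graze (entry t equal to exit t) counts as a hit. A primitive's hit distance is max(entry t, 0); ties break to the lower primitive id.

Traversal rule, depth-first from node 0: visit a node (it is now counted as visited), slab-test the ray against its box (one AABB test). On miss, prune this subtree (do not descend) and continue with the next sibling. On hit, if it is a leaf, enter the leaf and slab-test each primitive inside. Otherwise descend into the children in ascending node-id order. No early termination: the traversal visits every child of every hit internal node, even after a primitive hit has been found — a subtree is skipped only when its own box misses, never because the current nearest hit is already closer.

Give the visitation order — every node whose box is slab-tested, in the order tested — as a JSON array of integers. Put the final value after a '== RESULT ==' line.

Traverse from the root:
N0 x:[8,38] y:[-18,19] z:[-3/2,31/2] -> hit [8,31/2], descend [1, 5]
  N1 x:[8,38] y:[-18,12] z:[-3/2,5] -> miss, prune
  N5 x:[8,20] y:[11,19] z:[5,31/2] -> hit [11,31/2], descend [2, 4]
    N2 x:[8,13] y:[11,19] z:[5,15/2] -> miss, prune
    N4 x:[11,20] y:[12,15] z:[11,31/2] -> hit [12,15] leaf, test {P0@t=15, P5(miss)}

Summary -> nodes [0, 1, 5, 2, 4]; box-tests=5; leaf-entries=1; first=P0

== RESULT ==
[0, 1, 5, 2, 4]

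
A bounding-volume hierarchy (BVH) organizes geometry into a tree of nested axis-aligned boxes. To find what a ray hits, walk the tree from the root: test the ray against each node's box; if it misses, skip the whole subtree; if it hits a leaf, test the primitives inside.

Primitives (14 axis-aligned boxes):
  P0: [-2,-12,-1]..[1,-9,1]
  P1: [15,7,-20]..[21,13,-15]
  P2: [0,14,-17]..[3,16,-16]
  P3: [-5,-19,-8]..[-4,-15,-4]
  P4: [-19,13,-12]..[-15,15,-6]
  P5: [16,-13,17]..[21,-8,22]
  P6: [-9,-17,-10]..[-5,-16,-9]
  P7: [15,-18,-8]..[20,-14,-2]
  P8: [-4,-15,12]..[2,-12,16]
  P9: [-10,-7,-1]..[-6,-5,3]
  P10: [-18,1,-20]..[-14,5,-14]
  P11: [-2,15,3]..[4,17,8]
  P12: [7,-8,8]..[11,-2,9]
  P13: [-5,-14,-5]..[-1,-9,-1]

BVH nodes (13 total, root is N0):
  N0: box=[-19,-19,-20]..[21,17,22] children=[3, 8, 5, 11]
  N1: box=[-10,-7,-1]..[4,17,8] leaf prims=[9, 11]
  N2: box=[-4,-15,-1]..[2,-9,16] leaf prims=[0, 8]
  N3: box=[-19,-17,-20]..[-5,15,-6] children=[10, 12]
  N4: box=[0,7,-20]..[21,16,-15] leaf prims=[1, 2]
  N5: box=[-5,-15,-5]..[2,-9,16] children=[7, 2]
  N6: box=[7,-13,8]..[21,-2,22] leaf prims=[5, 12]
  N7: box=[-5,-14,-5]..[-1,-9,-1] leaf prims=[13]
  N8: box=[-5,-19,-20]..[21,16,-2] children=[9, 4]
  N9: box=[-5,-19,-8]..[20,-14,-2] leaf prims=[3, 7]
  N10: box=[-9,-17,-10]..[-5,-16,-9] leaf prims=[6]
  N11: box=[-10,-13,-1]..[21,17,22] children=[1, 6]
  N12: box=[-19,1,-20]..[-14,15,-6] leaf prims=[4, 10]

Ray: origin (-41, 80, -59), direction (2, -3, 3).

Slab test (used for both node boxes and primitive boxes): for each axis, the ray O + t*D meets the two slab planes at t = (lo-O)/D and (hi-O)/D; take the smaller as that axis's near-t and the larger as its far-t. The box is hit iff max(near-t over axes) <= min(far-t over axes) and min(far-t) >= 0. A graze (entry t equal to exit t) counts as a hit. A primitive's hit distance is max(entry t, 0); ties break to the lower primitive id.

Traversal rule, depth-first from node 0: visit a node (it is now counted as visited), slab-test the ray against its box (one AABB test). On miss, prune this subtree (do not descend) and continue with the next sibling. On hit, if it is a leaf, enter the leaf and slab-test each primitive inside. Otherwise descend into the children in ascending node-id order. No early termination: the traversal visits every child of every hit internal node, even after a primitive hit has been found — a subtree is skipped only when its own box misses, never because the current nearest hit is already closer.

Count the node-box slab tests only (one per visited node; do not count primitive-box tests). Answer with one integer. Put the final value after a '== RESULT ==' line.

Traverse from the root:
N0 x:[11,31] y:[21,33] z:[13,27] -> hit [21,27], descend [3, 5, 8, 11]
  N3 x:[11,18] y:[65/3,97/3] z:[13,53/3] -> miss, prune
  N5 x:[18,43/2] y:[89/3,95/3] z:[18,25] -> miss, prune
  N8 x:[18,31] y:[64/3,33] z:[13,19] -> miss, prune
  N11 x:[31/2,31] y:[21,31] z:[58/3,27] -> hit [21,27], descend [1, 6]
    N1 x:[31/2,45/2] y:[21,29] z:[58/3,67/3] -> hit [21,67/3] leaf, test {P9(miss), P11@t=21}
    N6 x:[24,31] y:[82/3,31] z:[67/3,27] -> miss, prune

Summary -> nodes [0, 3, 5, 8, 11, 1, 6]; box-tests=7; leaf-entries=1; first=P11

== RESULT ==
7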